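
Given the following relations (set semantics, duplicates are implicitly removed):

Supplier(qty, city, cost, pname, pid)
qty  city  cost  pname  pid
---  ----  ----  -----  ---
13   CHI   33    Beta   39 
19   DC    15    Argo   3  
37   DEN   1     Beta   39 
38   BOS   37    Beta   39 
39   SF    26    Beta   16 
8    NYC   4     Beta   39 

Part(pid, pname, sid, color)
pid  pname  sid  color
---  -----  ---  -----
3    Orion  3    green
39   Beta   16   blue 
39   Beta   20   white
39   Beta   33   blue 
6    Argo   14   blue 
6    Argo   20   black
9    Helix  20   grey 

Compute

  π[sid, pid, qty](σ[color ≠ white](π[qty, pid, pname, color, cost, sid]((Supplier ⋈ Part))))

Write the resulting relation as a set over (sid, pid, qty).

{(16, 39, 13), (16, 39, 37), (16, 39, 38), (16, 39, 8), (33, 39, 13), (33, 39, 37), (33, 39, 38), (33, 39, 8)}

Natural join on pname, pid: {(13, CHI, 33, Beta, 39, 16, blue), (13, CHI, 33, Beta, 39, 20, white), (13, CHI, 33, Beta, 39, 33, blue), (37, DEN, 1, Beta, 39, 16, blue), (37, DEN, 1, Beta, 39, 20, white), (37, DEN, 1, Beta, 39, 33, blue), (38, BOS, 37, Beta, 39, 16, blue), (38, BOS, 37, Beta, 39, 20, white), (38, BOS, 37, Beta, 39, 33, blue), (8, NYC, 4, Beta, 39, 16, blue), (8, NYC, 4, Beta, 39, 20, white), (8, NYC, 4, Beta, 39, 33, blue)}
Projecting to qty, pid, pname, color, cost, sid: {(13, 39, Beta, blue, 33, 16), (13, 39, Beta, blue, 33, 33), (13, 39, Beta, white, 33, 20), (37, 39, Beta, blue, 1, 16), (37, 39, Beta, blue, 1, 33), (37, 39, Beta, white, 1, 20), (38, 39, Beta, blue, 37, 16), (38, 39, Beta, blue, 37, 33), (38, 39, Beta, white, 37, 20), (8, 39, Beta, blue, 4, 16), (8, 39, Beta, blue, 4, 33), (8, 39, Beta, white, 4, 20)}
Filtering on color ≠ white leaves {(13, 39, Beta, blue, 33, 16), (13, 39, Beta, blue, 33, 33), (37, 39, Beta, blue, 1, 16), (37, 39, Beta, blue, 1, 33), (38, 39, Beta, blue, 37, 16), (38, 39, Beta, blue, 37, 33), (8, 39, Beta, blue, 4, 16), (8, 39, Beta, blue, 4, 33)}.
Projecting to sid, pid, qty: {(16, 39, 13), (16, 39, 37), (16, 39, 38), (16, 39, 8), (33, 39, 13), (33, 39, 37), (33, 39, 38), (33, 39, 8)}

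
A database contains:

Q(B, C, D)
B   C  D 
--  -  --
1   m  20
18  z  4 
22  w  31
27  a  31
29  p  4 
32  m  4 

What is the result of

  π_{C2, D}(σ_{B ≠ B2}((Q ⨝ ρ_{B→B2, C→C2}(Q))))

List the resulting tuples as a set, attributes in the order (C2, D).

ρ[B→B2, C→C2]: schema becomes (B2, C2, D); tuples unchanged.
Joining Q and ρ_{B→B2, C→C2}(Q) on D yields {(1, m, 20, 1, m), (18, z, 4, 18, z), (18, z, 4, 29, p), (18, z, 4, 32, m), (22, w, 31, 22, w), (22, w, 31, 27, a), (27, a, 31, 22, w), (27, a, 31, 27, a), (29, p, 4, 18, z), (29, p, 4, 29, p), (29, p, 4, 32, m), (32, m, 4, 18, z), (32, m, 4, 29, p), (32, m, 4, 32, m)}.
Apply σ_{B ≠ B2}; surviving tuples: {(18, z, 4, 29, p), (18, z, 4, 32, m), (22, w, 31, 27, a), (27, a, 31, 22, w), (29, p, 4, 18, z), (29, p, 4, 32, m), (32, m, 4, 18, z), (32, m, 4, 29, p)}
π_{C2, D} gives {(a, 31), (m, 4), (p, 4), (w, 31), (z, 4)} (3 duplicate(s) eliminated).

{(a, 31), (m, 4), (p, 4), (w, 31), (z, 4)}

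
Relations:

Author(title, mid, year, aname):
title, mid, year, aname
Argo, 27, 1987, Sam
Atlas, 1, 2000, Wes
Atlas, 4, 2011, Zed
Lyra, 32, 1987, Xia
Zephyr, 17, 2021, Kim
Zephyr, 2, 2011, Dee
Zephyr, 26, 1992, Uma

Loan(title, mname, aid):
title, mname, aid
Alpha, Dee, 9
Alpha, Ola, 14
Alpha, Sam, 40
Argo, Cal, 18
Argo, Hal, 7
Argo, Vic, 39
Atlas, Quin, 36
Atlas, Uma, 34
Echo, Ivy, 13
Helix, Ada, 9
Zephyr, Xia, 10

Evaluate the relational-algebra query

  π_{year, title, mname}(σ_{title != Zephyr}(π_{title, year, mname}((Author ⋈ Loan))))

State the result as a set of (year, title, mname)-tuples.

{(1987, Argo, Cal), (1987, Argo, Hal), (1987, Argo, Vic), (2000, Atlas, Quin), (2000, Atlas, Uma), (2011, Atlas, Quin), (2011, Atlas, Uma)}

Joining Author and Loan on title yields {(Argo, 27, 1987, Sam, Cal, 18), (Argo, 27, 1987, Sam, Hal, 7), (Argo, 27, 1987, Sam, Vic, 39), (Atlas, 1, 2000, Wes, Quin, 36), (Atlas, 1, 2000, Wes, Uma, 34), (Atlas, 4, 2011, Zed, Quin, 36), (Atlas, 4, 2011, Zed, Uma, 34), (Zephyr, 17, 2021, Kim, Xia, 10), (Zephyr, 2, 2011, Dee, Xia, 10), (Zephyr, 26, 1992, Uma, Xia, 10)}.
Keep only column(s) title, year, mname: {(Argo, 1987, Cal), (Argo, 1987, Hal), (Argo, 1987, Vic), (Atlas, 2000, Quin), (Atlas, 2000, Uma), (Atlas, 2011, Quin), (Atlas, 2011, Uma), (Zephyr, 1992, Xia), (Zephyr, 2011, Xia), (Zephyr, 2021, Xia)}
Apply σ_{title != Zephyr}; surviving tuples: {(Argo, 1987, Cal), (Argo, 1987, Hal), (Argo, 1987, Vic), (Atlas, 2000, Quin), (Atlas, 2000, Uma), (Atlas, 2011, Quin), (Atlas, 2011, Uma)}
Keep only column(s) year, title, mname: {(1987, Argo, Cal), (1987, Argo, Hal), (1987, Argo, Vic), (2000, Atlas, Quin), (2000, Atlas, Uma), (2011, Atlas, Quin), (2011, Atlas, Uma)}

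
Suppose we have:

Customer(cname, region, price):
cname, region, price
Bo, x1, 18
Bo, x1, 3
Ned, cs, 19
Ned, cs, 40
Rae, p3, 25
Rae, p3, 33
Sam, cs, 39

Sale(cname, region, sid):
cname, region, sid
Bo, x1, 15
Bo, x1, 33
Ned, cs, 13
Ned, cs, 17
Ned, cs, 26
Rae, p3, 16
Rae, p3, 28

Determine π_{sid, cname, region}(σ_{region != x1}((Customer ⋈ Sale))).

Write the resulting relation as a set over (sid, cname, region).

Joining Customer and Sale on cname, region yields {(Bo, x1, 18, 15), (Bo, x1, 18, 33), (Bo, x1, 3, 15), (Bo, x1, 3, 33), (Ned, cs, 19, 13), (Ned, cs, 19, 17), (Ned, cs, 19, 26), (Ned, cs, 40, 13), (Ned, cs, 40, 17), (Ned, cs, 40, 26), (Rae, p3, 25, 16), (Rae, p3, 25, 28), (Rae, p3, 33, 16), (Rae, p3, 33, 28)}.
Selection region != x1: {(Ned, cs, 19, 13), (Ned, cs, 19, 17), (Ned, cs, 19, 26), (Ned, cs, 40, 13), (Ned, cs, 40, 17), (Ned, cs, 40, 26), (Rae, p3, 25, 16), (Rae, p3, 25, 28), (Rae, p3, 33, 16), (Rae, p3, 33, 28)}
π[sid, cname, region]: project onto (sid, cname, region) (5 duplicate(s) eliminated) → {(13, Ned, cs), (16, Rae, p3), (17, Ned, cs), (26, Ned, cs), (28, Rae, p3)}

{(13, Ned, cs), (16, Rae, p3), (17, Ned, cs), (26, Ned, cs), (28, Rae, p3)}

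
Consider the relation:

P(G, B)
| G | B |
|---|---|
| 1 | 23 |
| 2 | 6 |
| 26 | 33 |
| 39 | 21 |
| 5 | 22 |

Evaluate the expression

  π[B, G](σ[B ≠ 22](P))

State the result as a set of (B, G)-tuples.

{(21, 39), (23, 1), (33, 26), (6, 2)}

Apply σ_{B ≠ 22}; surviving tuples: {(1, 23), (2, 6), (26, 33), (39, 21)}
π[B, G]: project onto (B, G) → {(21, 39), (23, 1), (33, 26), (6, 2)}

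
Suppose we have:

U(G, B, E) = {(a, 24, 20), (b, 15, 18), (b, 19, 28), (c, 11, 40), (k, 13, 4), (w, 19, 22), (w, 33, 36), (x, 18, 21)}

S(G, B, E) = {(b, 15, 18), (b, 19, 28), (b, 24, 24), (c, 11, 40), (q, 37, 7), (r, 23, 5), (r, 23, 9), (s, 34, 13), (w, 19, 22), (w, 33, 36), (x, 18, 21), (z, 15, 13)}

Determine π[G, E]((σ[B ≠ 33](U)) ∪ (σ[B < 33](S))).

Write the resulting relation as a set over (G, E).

{(a, 20), (b, 18), (b, 24), (b, 28), (c, 40), (k, 4), (r, 5), (r, 9), (w, 22), (x, 21), (z, 13)}

Filtering on B ≠ 33 leaves {(a, 24, 20), (b, 15, 18), (b, 19, 28), (c, 11, 40), (k, 13, 4), (w, 19, 22), (x, 18, 21)}.
Filtering on B < 33 leaves {(b, 15, 18), (b, 19, 28), (b, 24, 24), (c, 11, 40), (r, 23, 5), (r, 23, 9), (w, 19, 22), (x, 18, 21), (z, 15, 13)}.
Set union of the two operands is {(a, 24, 20), (b, 15, 18), (b, 19, 28), (b, 24, 24), (c, 11, 40), (k, 13, 4), (r, 23, 5), (r, 23, 9), (w, 19, 22), (x, 18, 21), (z, 15, 13)}.
π_{G, E} gives {(a, 20), (b, 18), (b, 24), (b, 28), (c, 40), (k, 4), (r, 5), (r, 9), (w, 22), (x, 21), (z, 13)}.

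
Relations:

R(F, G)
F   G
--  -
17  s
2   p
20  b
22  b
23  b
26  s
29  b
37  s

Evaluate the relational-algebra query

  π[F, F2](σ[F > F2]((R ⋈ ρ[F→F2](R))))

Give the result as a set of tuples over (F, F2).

{(22, 20), (23, 20), (23, 22), (26, 17), (29, 20), (29, 22), (29, 23), (37, 17), (37, 26)}

ρ[F→F2]: schema becomes (F2, G); tuples unchanged.
Natural join on G: {(17, s, 17), (17, s, 26), (17, s, 37), (2, p, 2), (20, b, 20), (20, b, 22), (20, b, 23), (20, b, 29), (22, b, 20), (22, b, 22), (22, b, 23), (22, b, 29), (23, b, 20), (23, b, 22), (23, b, 23), (23, b, 29), (26, s, 17), (26, s, 26), (26, s, 37), (29, b, 20), (29, b, 22), (29, b, 23), (29, b, 29), (37, s, 17), (37, s, 26), (37, s, 37)}
Apply σ_{F > F2}; surviving tuples: {(22, b, 20), (23, b, 20), (23, b, 22), (26, s, 17), (29, b, 20), (29, b, 22), (29, b, 23), (37, s, 17), (37, s, 26)}
π_{F, F2} gives {(22, 20), (23, 20), (23, 22), (26, 17), (29, 20), (29, 22), (29, 23), (37, 17), (37, 26)}.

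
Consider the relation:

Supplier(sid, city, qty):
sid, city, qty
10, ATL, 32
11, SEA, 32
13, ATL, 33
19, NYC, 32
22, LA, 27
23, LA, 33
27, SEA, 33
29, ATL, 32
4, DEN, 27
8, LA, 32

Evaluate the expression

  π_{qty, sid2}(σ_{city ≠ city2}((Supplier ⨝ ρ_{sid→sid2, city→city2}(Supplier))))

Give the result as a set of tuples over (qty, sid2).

ρ[sid→sid2, city→city2]: schema becomes (sid2, city2, qty); tuples unchanged.
Joining Supplier and ρ_{sid→sid2, city→city2}(Supplier) on qty yields {(10, ATL, 32, 10, ATL), (10, ATL, 32, 11, SEA), (10, ATL, 32, 19, NYC), (10, ATL, 32, 29, ATL), (10, ATL, 32, 8, LA), (11, SEA, 32, 10, ATL), (11, SEA, 32, 11, SEA), (11, SEA, 32, 19, NYC), (11, SEA, 32, 29, ATL), (11, SEA, 32, 8, LA), (13, ATL, 33, 13, ATL), (13, ATL, 33, 23, LA), (13, ATL, 33, 27, SEA), (19, NYC, 32, 10, ATL), (19, NYC, 32, 11, SEA), (19, NYC, 32, 19, NYC), (19, NYC, 32, 29, ATL), (19, NYC, 32, 8, LA), (22, LA, 27, 22, LA), (22, LA, 27, 4, DEN), (23, LA, 33, 13, ATL), (23, LA, 33, 23, LA), (23, LA, 33, 27, SEA), (27, SEA, 33, 13, ATL), (27, SEA, 33, 23, LA), (27, SEA, 33, 27, SEA), (29, ATL, 32, 10, ATL), (29, ATL, 32, 11, SEA), (29, ATL, 32, 19, NYC), (29, ATL, 32, 29, ATL), (29, ATL, 32, 8, LA), (4, DEN, 27, 22, LA), (4, DEN, 27, 4, DEN), (8, LA, 32, 10, ATL), (8, LA, 32, 11, SEA), (8, LA, 32, 19, NYC), (8, LA, 32, 29, ATL), (8, LA, 32, 8, LA)}.
Filtering on city ≠ city2 leaves {(10, ATL, 32, 11, SEA), (10, ATL, 32, 19, NYC), (10, ATL, 32, 8, LA), (11, SEA, 32, 10, ATL), (11, SEA, 32, 19, NYC), (11, SEA, 32, 29, ATL), (11, SEA, 32, 8, LA), (13, ATL, 33, 23, LA), (13, ATL, 33, 27, SEA), (19, NYC, 32, 10, ATL), (19, NYC, 32, 11, SEA), (19, NYC, 32, 29, ATL), (19, NYC, 32, 8, LA), (22, LA, 27, 4, DEN), (23, LA, 33, 13, ATL), (23, LA, 33, 27, SEA), (27, SEA, 33, 13, ATL), (27, SEA, 33, 23, LA), (29, ATL, 32, 11, SEA), (29, ATL, 32, 19, NYC), (29, ATL, 32, 8, LA), (4, DEN, 27, 22, LA), (8, LA, 32, 10, ATL), (8, LA, 32, 11, SEA), (8, LA, 32, 19, NYC), (8, LA, 32, 29, ATL)}.
π[qty, sid2]: project onto (qty, sid2) (16 duplicate(s) eliminated) → {(27, 22), (27, 4), (32, 10), (32, 11), (32, 19), (32, 29), (32, 8), (33, 13), (33, 23), (33, 27)}

{(27, 22), (27, 4), (32, 10), (32, 11), (32, 19), (32, 29), (32, 8), (33, 13), (33, 23), (33, 27)}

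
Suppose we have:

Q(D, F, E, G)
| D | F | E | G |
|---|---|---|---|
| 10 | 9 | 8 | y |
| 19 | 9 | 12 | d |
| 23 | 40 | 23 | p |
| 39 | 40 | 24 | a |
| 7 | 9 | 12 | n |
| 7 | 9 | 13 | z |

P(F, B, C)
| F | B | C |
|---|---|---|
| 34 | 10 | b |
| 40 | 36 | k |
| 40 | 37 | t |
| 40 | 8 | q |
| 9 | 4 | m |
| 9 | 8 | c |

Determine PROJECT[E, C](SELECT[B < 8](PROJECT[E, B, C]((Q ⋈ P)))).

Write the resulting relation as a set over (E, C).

Joining Q and P on F yields {(10, 9, 8, y, 4, m), (10, 9, 8, y, 8, c), (19, 9, 12, d, 4, m), (19, 9, 12, d, 8, c), (23, 40, 23, p, 36, k), (23, 40, 23, p, 37, t), (23, 40, 23, p, 8, q), (39, 40, 24, a, 36, k), (39, 40, 24, a, 37, t), (39, 40, 24, a, 8, q), (7, 9, 12, n, 4, m), (7, 9, 12, n, 8, c), (7, 9, 13, z, 4, m), (7, 9, 13, z, 8, c)}.
π_{E, B, C} gives {(12, 4, m), (12, 8, c), (13, 4, m), (13, 8, c), (23, 36, k), (23, 37, t), (23, 8, q), (24, 36, k), (24, 37, t), (24, 8, q), (8, 4, m), (8, 8, c)} (2 duplicate(s) eliminated).
Filtering on B < 8 leaves {(12, 4, m), (13, 4, m), (8, 4, m)}.
π_{E, C} gives {(12, m), (13, m), (8, m)}.

{(12, m), (13, m), (8, m)}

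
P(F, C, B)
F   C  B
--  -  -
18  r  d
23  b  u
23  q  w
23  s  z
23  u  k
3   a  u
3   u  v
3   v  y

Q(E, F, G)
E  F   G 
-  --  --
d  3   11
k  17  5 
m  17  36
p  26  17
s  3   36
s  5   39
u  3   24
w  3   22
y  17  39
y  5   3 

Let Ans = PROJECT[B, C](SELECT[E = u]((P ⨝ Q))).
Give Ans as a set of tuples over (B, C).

Natural join on F: {(3, a, u, d, 11), (3, a, u, s, 36), (3, a, u, u, 24), (3, a, u, w, 22), (3, u, v, d, 11), (3, u, v, s, 36), (3, u, v, u, 24), (3, u, v, w, 22), (3, v, y, d, 11), (3, v, y, s, 36), (3, v, y, u, 24), (3, v, y, w, 22)}
Selection E = u: {(3, a, u, u, 24), (3, u, v, u, 24), (3, v, y, u, 24)}
π[B, C]: project onto (B, C) → {(u, a), (v, u), (y, v)}

{(u, a), (v, u), (y, v)}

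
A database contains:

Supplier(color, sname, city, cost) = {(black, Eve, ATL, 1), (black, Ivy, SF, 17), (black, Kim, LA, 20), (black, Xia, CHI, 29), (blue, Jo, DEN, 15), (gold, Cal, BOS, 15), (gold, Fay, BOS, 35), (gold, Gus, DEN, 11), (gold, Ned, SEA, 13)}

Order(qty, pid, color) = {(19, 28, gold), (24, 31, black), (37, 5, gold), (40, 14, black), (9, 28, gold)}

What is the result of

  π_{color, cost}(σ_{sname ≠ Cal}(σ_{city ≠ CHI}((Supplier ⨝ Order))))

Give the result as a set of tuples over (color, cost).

{(black, 1), (black, 17), (black, 20), (gold, 11), (gold, 13), (gold, 35)}

Natural join on color: {(black, Eve, ATL, 1, 24, 31), (black, Eve, ATL, 1, 40, 14), (black, Ivy, SF, 17, 24, 31), (black, Ivy, SF, 17, 40, 14), (black, Kim, LA, 20, 24, 31), (black, Kim, LA, 20, 40, 14), (black, Xia, CHI, 29, 24, 31), (black, Xia, CHI, 29, 40, 14), (gold, Cal, BOS, 15, 19, 28), (gold, Cal, BOS, 15, 37, 5), (gold, Cal, BOS, 15, 9, 28), (gold, Fay, BOS, 35, 19, 28), (gold, Fay, BOS, 35, 37, 5), (gold, Fay, BOS, 35, 9, 28), (gold, Gus, DEN, 11, 19, 28), (gold, Gus, DEN, 11, 37, 5), (gold, Gus, DEN, 11, 9, 28), (gold, Ned, SEA, 13, 19, 28), (gold, Ned, SEA, 13, 37, 5), (gold, Ned, SEA, 13, 9, 28)}
Filtering on city ≠ CHI leaves {(black, Eve, ATL, 1, 24, 31), (black, Eve, ATL, 1, 40, 14), (black, Ivy, SF, 17, 24, 31), (black, Ivy, SF, 17, 40, 14), (black, Kim, LA, 20, 24, 31), (black, Kim, LA, 20, 40, 14), (gold, Cal, BOS, 15, 19, 28), (gold, Cal, BOS, 15, 37, 5), (gold, Cal, BOS, 15, 9, 28), (gold, Fay, BOS, 35, 19, 28), (gold, Fay, BOS, 35, 37, 5), (gold, Fay, BOS, 35, 9, 28), (gold, Gus, DEN, 11, 19, 28), (gold, Gus, DEN, 11, 37, 5), (gold, Gus, DEN, 11, 9, 28), (gold, Ned, SEA, 13, 19, 28), (gold, Ned, SEA, 13, 37, 5), (gold, Ned, SEA, 13, 9, 28)}.
Filtering on sname ≠ Cal leaves {(black, Eve, ATL, 1, 24, 31), (black, Eve, ATL, 1, 40, 14), (black, Ivy, SF, 17, 24, 31), (black, Ivy, SF, 17, 40, 14), (black, Kim, LA, 20, 24, 31), (black, Kim, LA, 20, 40, 14), (gold, Fay, BOS, 35, 19, 28), (gold, Fay, BOS, 35, 37, 5), (gold, Fay, BOS, 35, 9, 28), (gold, Gus, DEN, 11, 19, 28), (gold, Gus, DEN, 11, 37, 5), (gold, Gus, DEN, 11, 9, 28), (gold, Ned, SEA, 13, 19, 28), (gold, Ned, SEA, 13, 37, 5), (gold, Ned, SEA, 13, 9, 28)}.
π[color, cost]: project onto (color, cost) (9 duplicate(s) eliminated) → {(black, 1), (black, 17), (black, 20), (gold, 11), (gold, 13), (gold, 35)}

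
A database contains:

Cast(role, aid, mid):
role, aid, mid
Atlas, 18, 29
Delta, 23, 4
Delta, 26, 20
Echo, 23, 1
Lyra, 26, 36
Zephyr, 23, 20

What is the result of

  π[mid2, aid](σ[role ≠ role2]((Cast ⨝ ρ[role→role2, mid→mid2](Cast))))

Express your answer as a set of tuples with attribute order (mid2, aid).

ρ[role→role2, mid→mid2]: schema becomes (role2, aid, mid2); tuples unchanged.
Joining Cast and ρ[role→role2, mid→mid2](Cast) on aid yields {(Atlas, 18, 29, Atlas, 29), (Delta, 23, 4, Delta, 4), (Delta, 23, 4, Echo, 1), (Delta, 23, 4, Zephyr, 20), (Delta, 26, 20, Delta, 20), (Delta, 26, 20, Lyra, 36), (Echo, 23, 1, Delta, 4), (Echo, 23, 1, Echo, 1), (Echo, 23, 1, Zephyr, 20), (Lyra, 26, 36, Delta, 20), (Lyra, 26, 36, Lyra, 36), (Zephyr, 23, 20, Delta, 4), (Zephyr, 23, 20, Echo, 1), (Zephyr, 23, 20, Zephyr, 20)}.
σ[role ≠ role2]: keep tuples satisfying role ≠ role2 → {(Delta, 23, 4, Echo, 1), (Delta, 23, 4, Zephyr, 20), (Delta, 26, 20, Lyra, 36), (Echo, 23, 1, Delta, 4), (Echo, 23, 1, Zephyr, 20), (Lyra, 26, 36, Delta, 20), (Zephyr, 23, 20, Delta, 4), (Zephyr, 23, 20, Echo, 1)}
π_{mid2, aid} gives {(1, 23), (20, 23), (20, 26), (36, 26), (4, 23)} (3 duplicate(s) eliminated).

{(1, 23), (20, 23), (20, 26), (36, 26), (4, 23)}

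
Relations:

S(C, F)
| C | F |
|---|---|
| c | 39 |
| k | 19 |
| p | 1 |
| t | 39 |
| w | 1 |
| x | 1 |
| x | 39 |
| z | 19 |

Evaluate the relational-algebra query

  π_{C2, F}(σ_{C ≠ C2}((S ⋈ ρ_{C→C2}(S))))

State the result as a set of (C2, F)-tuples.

ρ[C→C2]: schema becomes (C2, F); tuples unchanged.
Joining S and ρ_{C→C2}(S) on F yields {(c, 39, c), (c, 39, t), (c, 39, x), (k, 19, k), (k, 19, z), (p, 1, p), (p, 1, w), (p, 1, x), (t, 39, c), (t, 39, t), (t, 39, x), (w, 1, p), (w, 1, w), (w, 1, x), (x, 1, p), (x, 1, w), (x, 1, x), (x, 39, c), (x, 39, t), (x, 39, x), (z, 19, k), (z, 19, z)}.
σ[C ≠ C2]: keep tuples satisfying C ≠ C2 → {(c, 39, t), (c, 39, x), (k, 19, z), (p, 1, w), (p, 1, x), (t, 39, c), (t, 39, x), (w, 1, p), (w, 1, x), (x, 1, p), (x, 1, w), (x, 39, c), (x, 39, t), (z, 19, k)}
Keep only column(s) C2, F (6 duplicate(s) eliminated): {(c, 39), (k, 19), (p, 1), (t, 39), (w, 1), (x, 1), (x, 39), (z, 19)}

{(c, 39), (k, 19), (p, 1), (t, 39), (w, 1), (x, 1), (x, 39), (z, 19)}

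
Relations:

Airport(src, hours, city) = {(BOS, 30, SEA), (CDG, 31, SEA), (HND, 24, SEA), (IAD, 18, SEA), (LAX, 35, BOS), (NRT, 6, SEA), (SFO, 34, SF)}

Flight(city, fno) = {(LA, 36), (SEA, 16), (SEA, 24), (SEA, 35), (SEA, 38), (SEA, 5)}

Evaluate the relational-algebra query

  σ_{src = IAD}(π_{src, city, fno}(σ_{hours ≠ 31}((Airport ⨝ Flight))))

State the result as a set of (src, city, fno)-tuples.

Joining Airport and Flight on city yields {(BOS, 30, SEA, 16), (BOS, 30, SEA, 24), (BOS, 30, SEA, 35), (BOS, 30, SEA, 38), (BOS, 30, SEA, 5), (CDG, 31, SEA, 16), (CDG, 31, SEA, 24), (CDG, 31, SEA, 35), (CDG, 31, SEA, 38), (CDG, 31, SEA, 5), (HND, 24, SEA, 16), (HND, 24, SEA, 24), (HND, 24, SEA, 35), (HND, 24, SEA, 38), (HND, 24, SEA, 5), (IAD, 18, SEA, 16), (IAD, 18, SEA, 24), (IAD, 18, SEA, 35), (IAD, 18, SEA, 38), (IAD, 18, SEA, 5), (NRT, 6, SEA, 16), (NRT, 6, SEA, 24), (NRT, 6, SEA, 35), (NRT, 6, SEA, 38), (NRT, 6, SEA, 5)}.
Selection hours ≠ 31: {(BOS, 30, SEA, 16), (BOS, 30, SEA, 24), (BOS, 30, SEA, 35), (BOS, 30, SEA, 38), (BOS, 30, SEA, 5), (HND, 24, SEA, 16), (HND, 24, SEA, 24), (HND, 24, SEA, 35), (HND, 24, SEA, 38), (HND, 24, SEA, 5), (IAD, 18, SEA, 16), (IAD, 18, SEA, 24), (IAD, 18, SEA, 35), (IAD, 18, SEA, 38), (IAD, 18, SEA, 5), (NRT, 6, SEA, 16), (NRT, 6, SEA, 24), (NRT, 6, SEA, 35), (NRT, 6, SEA, 38), (NRT, 6, SEA, 5)}
Projecting to src, city, fno: {(BOS, SEA, 16), (BOS, SEA, 24), (BOS, SEA, 35), (BOS, SEA, 38), (BOS, SEA, 5), (HND, SEA, 16), (HND, SEA, 24), (HND, SEA, 35), (HND, SEA, 38), (HND, SEA, 5), (IAD, SEA, 16), (IAD, SEA, 24), (IAD, SEA, 35), (IAD, SEA, 38), (IAD, SEA, 5), (NRT, SEA, 16), (NRT, SEA, 24), (NRT, SEA, 35), (NRT, SEA, 38), (NRT, SEA, 5)}
Selection src = IAD: {(IAD, SEA, 16), (IAD, SEA, 24), (IAD, SEA, 35), (IAD, SEA, 38), (IAD, SEA, 5)}

{(IAD, SEA, 16), (IAD, SEA, 24), (IAD, SEA, 35), (IAD, SEA, 38), (IAD, SEA, 5)}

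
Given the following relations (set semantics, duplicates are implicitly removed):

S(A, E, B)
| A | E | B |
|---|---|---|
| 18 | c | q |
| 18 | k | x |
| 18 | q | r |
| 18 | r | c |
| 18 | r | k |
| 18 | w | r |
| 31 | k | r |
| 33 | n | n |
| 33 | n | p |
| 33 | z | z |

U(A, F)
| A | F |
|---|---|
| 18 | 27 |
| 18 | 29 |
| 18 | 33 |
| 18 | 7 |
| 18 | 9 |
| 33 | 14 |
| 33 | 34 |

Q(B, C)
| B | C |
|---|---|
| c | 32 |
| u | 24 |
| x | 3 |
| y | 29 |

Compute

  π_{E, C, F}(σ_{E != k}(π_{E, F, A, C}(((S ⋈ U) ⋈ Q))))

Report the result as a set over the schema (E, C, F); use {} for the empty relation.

S ⋈ U (natural join on A): {(18, c, q, 27), (18, c, q, 29), (18, c, q, 33), (18, c, q, 7), (18, c, q, 9), (18, k, x, 27), (18, k, x, 29), (18, k, x, 33), (18, k, x, 7), (18, k, x, 9), (18, q, r, 27), (18, q, r, 29), (18, q, r, 33), (18, q, r, 7), (18, q, r, 9), (18, r, c, 27), (18, r, c, 29), (18, r, c, 33), (18, r, c, 7), (18, r, c, 9), (18, r, k, 27), (18, r, k, 29), (18, r, k, 33), (18, r, k, 7), (18, r, k, 9), (18, w, r, 27), (18, w, r, 29), (18, w, r, 33), (18, w, r, 7), (18, w, r, 9), (33, n, n, 14), (33, n, n, 34), (33, n, p, 14), (33, n, p, 34), (33, z, z, 14), (33, z, z, 34)}
(S ⋈ U) ⋈ Q (natural join on B): {(18, k, x, 27, 3), (18, k, x, 29, 3), (18, k, x, 33, 3), (18, k, x, 7, 3), (18, k, x, 9, 3), (18, r, c, 27, 32), (18, r, c, 29, 32), (18, r, c, 33, 32), (18, r, c, 7, 32), (18, r, c, 9, 32)}
π_{E, F, A, C} gives {(k, 27, 18, 3), (k, 29, 18, 3), (k, 33, 18, 3), (k, 7, 18, 3), (k, 9, 18, 3), (r, 27, 18, 32), (r, 29, 18, 32), (r, 33, 18, 32), (r, 7, 18, 32), (r, 9, 18, 32)}.
Filtering on E != k leaves {(r, 27, 18, 32), (r, 29, 18, 32), (r, 33, 18, 32), (r, 7, 18, 32), (r, 9, 18, 32)}.
π_{E, C, F} gives {(r, 32, 27), (r, 32, 29), (r, 32, 33), (r, 32, 7), (r, 32, 9)}.

{(r, 32, 27), (r, 32, 29), (r, 32, 33), (r, 32, 7), (r, 32, 9)}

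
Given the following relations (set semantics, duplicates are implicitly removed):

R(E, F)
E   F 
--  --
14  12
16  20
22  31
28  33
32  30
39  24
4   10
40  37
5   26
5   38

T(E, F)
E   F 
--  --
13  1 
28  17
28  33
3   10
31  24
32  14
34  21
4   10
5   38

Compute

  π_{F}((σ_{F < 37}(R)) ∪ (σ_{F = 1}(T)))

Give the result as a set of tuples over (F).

{1, 10, 12, 20, 24, 26, 30, 31, 33}

Apply σ_{F < 37}; surviving tuples: {(14, 12), (16, 20), (22, 31), (28, 33), (32, 30), (39, 24), (4, 10), (5, 26)}
Apply σ_{F = 1}; surviving tuples: {(13, 1)}
Union: {(14, 12), (16, 20), (22, 31), (28, 33), (32, 30), (39, 24), (4, 10), (5, 26)} with {(13, 1)} → {(13, 1), (14, 12), (16, 20), (22, 31), (28, 33), (32, 30), (39, 24), (4, 10), (5, 26)}
Projecting to F: {1, 10, 12, 20, 24, 26, 30, 31, 33}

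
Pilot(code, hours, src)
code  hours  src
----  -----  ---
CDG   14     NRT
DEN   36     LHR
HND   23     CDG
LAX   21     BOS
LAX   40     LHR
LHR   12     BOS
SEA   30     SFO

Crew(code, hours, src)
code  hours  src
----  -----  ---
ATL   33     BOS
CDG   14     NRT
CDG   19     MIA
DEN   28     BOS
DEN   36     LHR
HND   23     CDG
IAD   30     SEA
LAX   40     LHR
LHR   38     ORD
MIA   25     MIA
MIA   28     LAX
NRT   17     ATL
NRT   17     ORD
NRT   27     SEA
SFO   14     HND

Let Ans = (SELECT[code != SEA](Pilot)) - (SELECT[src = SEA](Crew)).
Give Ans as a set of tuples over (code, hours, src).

{(CDG, 14, NRT), (DEN, 36, LHR), (HND, 23, CDG), (LAX, 21, BOS), (LAX, 40, LHR), (LHR, 12, BOS)}

Selection code != SEA: {(CDG, 14, NRT), (DEN, 36, LHR), (HND, 23, CDG), (LAX, 21, BOS), (LAX, 40, LHR), (LHR, 12, BOS)}
Selection src = SEA: {(IAD, 30, SEA), (NRT, 27, SEA)}
Taking the difference: {(CDG, 14, NRT), (DEN, 36, LHR), (HND, 23, CDG), (LAX, 21, BOS), (LAX, 40, LHR), (LHR, 12, BOS)}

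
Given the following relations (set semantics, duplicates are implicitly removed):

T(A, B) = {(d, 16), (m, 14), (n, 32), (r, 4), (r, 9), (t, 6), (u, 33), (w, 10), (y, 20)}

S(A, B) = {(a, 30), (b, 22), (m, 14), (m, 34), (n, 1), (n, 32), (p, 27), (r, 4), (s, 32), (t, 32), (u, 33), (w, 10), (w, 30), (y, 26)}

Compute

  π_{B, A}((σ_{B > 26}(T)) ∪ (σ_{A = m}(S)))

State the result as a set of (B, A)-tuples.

{(14, m), (32, n), (33, u), (34, m)}

Filtering on B > 26 leaves {(n, 32), (u, 33)}.
Filtering on A = m leaves {(m, 14), (m, 34)}.
Taking the union: {(m, 14), (m, 34), (n, 32), (u, 33)}
π[B, A]: project onto (B, A) → {(14, m), (32, n), (33, u), (34, m)}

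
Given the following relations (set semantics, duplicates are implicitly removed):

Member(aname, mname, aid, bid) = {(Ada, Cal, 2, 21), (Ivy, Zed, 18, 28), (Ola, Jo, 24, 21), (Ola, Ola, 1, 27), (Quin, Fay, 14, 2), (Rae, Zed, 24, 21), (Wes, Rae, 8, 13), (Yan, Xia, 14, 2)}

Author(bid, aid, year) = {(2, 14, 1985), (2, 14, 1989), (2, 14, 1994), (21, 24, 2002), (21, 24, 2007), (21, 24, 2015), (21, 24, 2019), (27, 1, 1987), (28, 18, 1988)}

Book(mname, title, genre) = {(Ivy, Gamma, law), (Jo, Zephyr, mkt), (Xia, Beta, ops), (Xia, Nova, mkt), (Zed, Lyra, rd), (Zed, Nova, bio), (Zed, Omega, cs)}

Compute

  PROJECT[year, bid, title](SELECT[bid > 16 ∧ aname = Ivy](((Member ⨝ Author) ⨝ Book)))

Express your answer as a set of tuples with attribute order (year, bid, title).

Joining Member and Author on aid, bid yields {(Ivy, Zed, 18, 28, 1988), (Ola, Jo, 24, 21, 2002), (Ola, Jo, 24, 21, 2007), (Ola, Jo, 24, 21, 2015), (Ola, Jo, 24, 21, 2019), (Ola, Ola, 1, 27, 1987), (Quin, Fay, 14, 2, 1985), (Quin, Fay, 14, 2, 1989), (Quin, Fay, 14, 2, 1994), (Rae, Zed, 24, 21, 2002), (Rae, Zed, 24, 21, 2007), (Rae, Zed, 24, 21, 2015), (Rae, Zed, 24, 21, 2019), (Yan, Xia, 14, 2, 1985), (Yan, Xia, 14, 2, 1989), (Yan, Xia, 14, 2, 1994)}.
Joining (Member ⨝ Author) and Book on mname yields {(Ivy, Zed, 18, 28, 1988, Lyra, rd), (Ivy, Zed, 18, 28, 1988, Nova, bio), (Ivy, Zed, 18, 28, 1988, Omega, cs), (Ola, Jo, 24, 21, 2002, Zephyr, mkt), (Ola, Jo, 24, 21, 2007, Zephyr, mkt), (Ola, Jo, 24, 21, 2015, Zephyr, mkt), (Ola, Jo, 24, 21, 2019, Zephyr, mkt), (Rae, Zed, 24, 21, 2002, Lyra, rd), (Rae, Zed, 24, 21, 2002, Nova, bio), (Rae, Zed, 24, 21, 2002, Omega, cs), (Rae, Zed, 24, 21, 2007, Lyra, rd), (Rae, Zed, 24, 21, 2007, Nova, bio), (Rae, Zed, 24, 21, 2007, Omega, cs), (Rae, Zed, 24, 21, 2015, Lyra, rd), (Rae, Zed, 24, 21, 2015, Nova, bio), (Rae, Zed, 24, 21, 2015, Omega, cs), (Rae, Zed, 24, 21, 2019, Lyra, rd), (Rae, Zed, 24, 21, 2019, Nova, bio), (Rae, Zed, 24, 21, 2019, Omega, cs), (Yan, Xia, 14, 2, 1985, Beta, ops), (Yan, Xia, 14, 2, 1985, Nova, mkt), (Yan, Xia, 14, 2, 1989, Beta, ops), (Yan, Xia, 14, 2, 1989, Nova, mkt), (Yan, Xia, 14, 2, 1994, Beta, ops), (Yan, Xia, 14, 2, 1994, Nova, mkt)}.
Apply σ_{bid > 16 ∧ aname = Ivy}; surviving tuples: {(Ivy, Zed, 18, 28, 1988, Lyra, rd), (Ivy, Zed, 18, 28, 1988, Nova, bio), (Ivy, Zed, 18, 28, 1988, Omega, cs)}
π[year, bid, title]: project onto (year, bid, title) → {(1988, 28, Lyra), (1988, 28, Nova), (1988, 28, Omega)}

{(1988, 28, Lyra), (1988, 28, Nova), (1988, 28, Omega)}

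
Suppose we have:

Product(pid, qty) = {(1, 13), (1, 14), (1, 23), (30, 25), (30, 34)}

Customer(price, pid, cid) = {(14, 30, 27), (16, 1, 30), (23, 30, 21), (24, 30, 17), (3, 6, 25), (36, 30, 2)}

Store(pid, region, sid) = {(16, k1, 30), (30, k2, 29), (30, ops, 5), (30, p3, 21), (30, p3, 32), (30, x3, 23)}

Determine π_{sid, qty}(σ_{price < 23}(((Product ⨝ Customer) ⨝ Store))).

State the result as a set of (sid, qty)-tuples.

{(21, 25), (21, 34), (23, 25), (23, 34), (29, 25), (29, 34), (32, 25), (32, 34), (5, 25), (5, 34)}

Natural join on pid: {(1, 13, 16, 30), (1, 14, 16, 30), (1, 23, 16, 30), (30, 25, 14, 27), (30, 25, 23, 21), (30, 25, 24, 17), (30, 25, 36, 2), (30, 34, 14, 27), (30, 34, 23, 21), (30, 34, 24, 17), (30, 34, 36, 2)}
Natural join on pid: {(30, 25, 14, 27, k2, 29), (30, 25, 14, 27, ops, 5), (30, 25, 14, 27, p3, 21), (30, 25, 14, 27, p3, 32), (30, 25, 14, 27, x3, 23), (30, 25, 23, 21, k2, 29), (30, 25, 23, 21, ops, 5), (30, 25, 23, 21, p3, 21), (30, 25, 23, 21, p3, 32), (30, 25, 23, 21, x3, 23), (30, 25, 24, 17, k2, 29), (30, 25, 24, 17, ops, 5), (30, 25, 24, 17, p3, 21), (30, 25, 24, 17, p3, 32), (30, 25, 24, 17, x3, 23), (30, 25, 36, 2, k2, 29), (30, 25, 36, 2, ops, 5), (30, 25, 36, 2, p3, 21), (30, 25, 36, 2, p3, 32), (30, 25, 36, 2, x3, 23), (30, 34, 14, 27, k2, 29), (30, 34, 14, 27, ops, 5), (30, 34, 14, 27, p3, 21), (30, 34, 14, 27, p3, 32), (30, 34, 14, 27, x3, 23), (30, 34, 23, 21, k2, 29), (30, 34, 23, 21, ops, 5), (30, 34, 23, 21, p3, 21), (30, 34, 23, 21, p3, 32), (30, 34, 23, 21, x3, 23), (30, 34, 24, 17, k2, 29), (30, 34, 24, 17, ops, 5), (30, 34, 24, 17, p3, 21), (30, 34, 24, 17, p3, 32), (30, 34, 24, 17, x3, 23), (30, 34, 36, 2, k2, 29), (30, 34, 36, 2, ops, 5), (30, 34, 36, 2, p3, 21), (30, 34, 36, 2, p3, 32), (30, 34, 36, 2, x3, 23)}
σ[price < 23]: keep tuples satisfying price < 23 → {(30, 25, 14, 27, k2, 29), (30, 25, 14, 27, ops, 5), (30, 25, 14, 27, p3, 21), (30, 25, 14, 27, p3, 32), (30, 25, 14, 27, x3, 23), (30, 34, 14, 27, k2, 29), (30, 34, 14, 27, ops, 5), (30, 34, 14, 27, p3, 21), (30, 34, 14, 27, p3, 32), (30, 34, 14, 27, x3, 23)}
π_{sid, qty} gives {(21, 25), (21, 34), (23, 25), (23, 34), (29, 25), (29, 34), (32, 25), (32, 34), (5, 25), (5, 34)}.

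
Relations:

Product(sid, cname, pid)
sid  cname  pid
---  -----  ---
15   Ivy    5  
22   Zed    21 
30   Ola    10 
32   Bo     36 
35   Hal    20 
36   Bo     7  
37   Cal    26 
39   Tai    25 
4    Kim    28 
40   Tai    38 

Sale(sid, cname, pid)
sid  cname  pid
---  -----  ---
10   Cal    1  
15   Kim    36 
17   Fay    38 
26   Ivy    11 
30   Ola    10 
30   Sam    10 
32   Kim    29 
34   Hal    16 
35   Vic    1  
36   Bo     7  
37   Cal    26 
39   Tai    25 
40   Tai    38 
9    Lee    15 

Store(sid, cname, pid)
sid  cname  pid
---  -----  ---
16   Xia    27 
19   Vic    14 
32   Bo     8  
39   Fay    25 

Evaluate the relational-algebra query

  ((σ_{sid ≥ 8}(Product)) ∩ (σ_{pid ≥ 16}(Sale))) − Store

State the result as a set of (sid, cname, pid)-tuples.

{(37, Cal, 26), (39, Tai, 25), (40, Tai, 38)}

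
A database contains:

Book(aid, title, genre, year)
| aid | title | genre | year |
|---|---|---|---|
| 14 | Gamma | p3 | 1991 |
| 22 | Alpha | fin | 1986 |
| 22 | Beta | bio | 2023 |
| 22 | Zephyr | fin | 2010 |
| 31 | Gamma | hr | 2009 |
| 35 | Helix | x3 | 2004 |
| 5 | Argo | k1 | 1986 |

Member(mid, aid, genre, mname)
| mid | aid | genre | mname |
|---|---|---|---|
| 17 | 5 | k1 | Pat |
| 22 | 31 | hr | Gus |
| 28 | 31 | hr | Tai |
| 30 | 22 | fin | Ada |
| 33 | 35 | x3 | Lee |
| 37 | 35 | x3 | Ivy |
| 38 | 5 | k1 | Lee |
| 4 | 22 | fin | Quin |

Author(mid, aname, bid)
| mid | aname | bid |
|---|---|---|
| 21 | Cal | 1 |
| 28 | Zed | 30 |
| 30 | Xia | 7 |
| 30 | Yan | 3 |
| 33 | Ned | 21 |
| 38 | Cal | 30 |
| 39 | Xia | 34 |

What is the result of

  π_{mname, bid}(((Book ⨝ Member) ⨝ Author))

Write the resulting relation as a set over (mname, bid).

Book ⋈ Member (natural join on aid, genre): {(22, Alpha, fin, 1986, 30, Ada), (22, Alpha, fin, 1986, 4, Quin), (22, Zephyr, fin, 2010, 30, Ada), (22, Zephyr, fin, 2010, 4, Quin), (31, Gamma, hr, 2009, 22, Gus), (31, Gamma, hr, 2009, 28, Tai), (35, Helix, x3, 2004, 33, Lee), (35, Helix, x3, 2004, 37, Ivy), (5, Argo, k1, 1986, 17, Pat), (5, Argo, k1, 1986, 38, Lee)}
(Book ⨝ Member) ⋈ Author (natural join on mid): {(22, Alpha, fin, 1986, 30, Ada, Xia, 7), (22, Alpha, fin, 1986, 30, Ada, Yan, 3), (22, Zephyr, fin, 2010, 30, Ada, Xia, 7), (22, Zephyr, fin, 2010, 30, Ada, Yan, 3), (31, Gamma, hr, 2009, 28, Tai, Zed, 30), (35, Helix, x3, 2004, 33, Lee, Ned, 21), (5, Argo, k1, 1986, 38, Lee, Cal, 30)}
Keep only column(s) mname, bid (2 duplicate(s) eliminated): {(Ada, 3), (Ada, 7), (Lee, 21), (Lee, 30), (Tai, 30)}

{(Ada, 3), (Ada, 7), (Lee, 21), (Lee, 30), (Tai, 30)}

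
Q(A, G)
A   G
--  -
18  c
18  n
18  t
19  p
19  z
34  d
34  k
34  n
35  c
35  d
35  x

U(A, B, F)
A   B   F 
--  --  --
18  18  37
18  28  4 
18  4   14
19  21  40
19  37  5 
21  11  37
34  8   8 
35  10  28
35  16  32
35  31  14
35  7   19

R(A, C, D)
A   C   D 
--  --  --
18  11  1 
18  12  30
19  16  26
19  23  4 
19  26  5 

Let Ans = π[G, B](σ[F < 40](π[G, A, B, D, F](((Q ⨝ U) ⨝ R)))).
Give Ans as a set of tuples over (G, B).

{(c, 18), (c, 28), (c, 4), (n, 18), (n, 28), (n, 4), (p, 37), (t, 18), (t, 28), (t, 4), (z, 37)}

Natural join on A: {(18, c, 18, 37), (18, c, 28, 4), (18, c, 4, 14), (18, n, 18, 37), (18, n, 28, 4), (18, n, 4, 14), (18, t, 18, 37), (18, t, 28, 4), (18, t, 4, 14), (19, p, 21, 40), (19, p, 37, 5), (19, z, 21, 40), (19, z, 37, 5), (34, d, 8, 8), (34, k, 8, 8), (34, n, 8, 8), (35, c, 10, 28), (35, c, 16, 32), (35, c, 31, 14), (35, c, 7, 19), (35, d, 10, 28), (35, d, 16, 32), (35, d, 31, 14), (35, d, 7, 19), (35, x, 10, 28), (35, x, 16, 32), (35, x, 31, 14), (35, x, 7, 19)}
Natural join on A: {(18, c, 18, 37, 11, 1), (18, c, 18, 37, 12, 30), (18, c, 28, 4, 11, 1), (18, c, 28, 4, 12, 30), (18, c, 4, 14, 11, 1), (18, c, 4, 14, 12, 30), (18, n, 18, 37, 11, 1), (18, n, 18, 37, 12, 30), (18, n, 28, 4, 11, 1), (18, n, 28, 4, 12, 30), (18, n, 4, 14, 11, 1), (18, n, 4, 14, 12, 30), (18, t, 18, 37, 11, 1), (18, t, 18, 37, 12, 30), (18, t, 28, 4, 11, 1), (18, t, 28, 4, 12, 30), (18, t, 4, 14, 11, 1), (18, t, 4, 14, 12, 30), (19, p, 21, 40, 16, 26), (19, p, 21, 40, 23, 4), (19, p, 21, 40, 26, 5), (19, p, 37, 5, 16, 26), (19, p, 37, 5, 23, 4), (19, p, 37, 5, 26, 5), (19, z, 21, 40, 16, 26), (19, z, 21, 40, 23, 4), (19, z, 21, 40, 26, 5), (19, z, 37, 5, 16, 26), (19, z, 37, 5, 23, 4), (19, z, 37, 5, 26, 5)}
π[G, A, B, D, F]: project onto (G, A, B, D, F) → {(c, 18, 18, 1, 37), (c, 18, 18, 30, 37), (c, 18, 28, 1, 4), (c, 18, 28, 30, 4), (c, 18, 4, 1, 14), (c, 18, 4, 30, 14), (n, 18, 18, 1, 37), (n, 18, 18, 30, 37), (n, 18, 28, 1, 4), (n, 18, 28, 30, 4), (n, 18, 4, 1, 14), (n, 18, 4, 30, 14), (p, 19, 21, 26, 40), (p, 19, 21, 4, 40), (p, 19, 21, 5, 40), (p, 19, 37, 26, 5), (p, 19, 37, 4, 5), (p, 19, 37, 5, 5), (t, 18, 18, 1, 37), (t, 18, 18, 30, 37), (t, 18, 28, 1, 4), (t, 18, 28, 30, 4), (t, 18, 4, 1, 14), (t, 18, 4, 30, 14), (z, 19, 21, 26, 40), (z, 19, 21, 4, 40), (z, 19, 21, 5, 40), (z, 19, 37, 26, 5), (z, 19, 37, 4, 5), (z, 19, 37, 5, 5)}
Filtering on F < 40 leaves {(c, 18, 18, 1, 37), (c, 18, 18, 30, 37), (c, 18, 28, 1, 4), (c, 18, 28, 30, 4), (c, 18, 4, 1, 14), (c, 18, 4, 30, 14), (n, 18, 18, 1, 37), (n, 18, 18, 30, 37), (n, 18, 28, 1, 4), (n, 18, 28, 30, 4), (n, 18, 4, 1, 14), (n, 18, 4, 30, 14), (p, 19, 37, 26, 5), (p, 19, 37, 4, 5), (p, 19, 37, 5, 5), (t, 18, 18, 1, 37), (t, 18, 18, 30, 37), (t, 18, 28, 1, 4), (t, 18, 28, 30, 4), (t, 18, 4, 1, 14), (t, 18, 4, 30, 14), (z, 19, 37, 26, 5), (z, 19, 37, 4, 5), (z, 19, 37, 5, 5)}.
π[G, B]: project onto (G, B) (13 duplicate(s) eliminated) → {(c, 18), (c, 28), (c, 4), (n, 18), (n, 28), (n, 4), (p, 37), (t, 18), (t, 28), (t, 4), (z, 37)}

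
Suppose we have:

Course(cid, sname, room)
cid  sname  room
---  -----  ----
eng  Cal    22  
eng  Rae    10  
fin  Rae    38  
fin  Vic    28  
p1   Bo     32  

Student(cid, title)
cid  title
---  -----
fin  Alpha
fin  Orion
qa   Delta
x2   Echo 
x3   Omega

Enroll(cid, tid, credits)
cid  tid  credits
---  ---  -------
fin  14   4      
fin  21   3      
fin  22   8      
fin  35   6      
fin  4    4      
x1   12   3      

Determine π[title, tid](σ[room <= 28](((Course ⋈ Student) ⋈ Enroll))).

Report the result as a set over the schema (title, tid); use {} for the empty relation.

{(Alpha, 14), (Alpha, 21), (Alpha, 22), (Alpha, 35), (Alpha, 4), (Orion, 14), (Orion, 21), (Orion, 22), (Orion, 35), (Orion, 4)}

Joining Course and Student on cid yields {(fin, Rae, 38, Alpha), (fin, Rae, 38, Orion), (fin, Vic, 28, Alpha), (fin, Vic, 28, Orion)}.
Joining (Course ⋈ Student) and Enroll on cid yields {(fin, Rae, 38, Alpha, 14, 4), (fin, Rae, 38, Alpha, 21, 3), (fin, Rae, 38, Alpha, 22, 8), (fin, Rae, 38, Alpha, 35, 6), (fin, Rae, 38, Alpha, 4, 4), (fin, Rae, 38, Orion, 14, 4), (fin, Rae, 38, Orion, 21, 3), (fin, Rae, 38, Orion, 22, 8), (fin, Rae, 38, Orion, 35, 6), (fin, Rae, 38, Orion, 4, 4), (fin, Vic, 28, Alpha, 14, 4), (fin, Vic, 28, Alpha, 21, 3), (fin, Vic, 28, Alpha, 22, 8), (fin, Vic, 28, Alpha, 35, 6), (fin, Vic, 28, Alpha, 4, 4), (fin, Vic, 28, Orion, 14, 4), (fin, Vic, 28, Orion, 21, 3), (fin, Vic, 28, Orion, 22, 8), (fin, Vic, 28, Orion, 35, 6), (fin, Vic, 28, Orion, 4, 4)}.
Selection room <= 28: {(fin, Vic, 28, Alpha, 14, 4), (fin, Vic, 28, Alpha, 21, 3), (fin, Vic, 28, Alpha, 22, 8), (fin, Vic, 28, Alpha, 35, 6), (fin, Vic, 28, Alpha, 4, 4), (fin, Vic, 28, Orion, 14, 4), (fin, Vic, 28, Orion, 21, 3), (fin, Vic, 28, Orion, 22, 8), (fin, Vic, 28, Orion, 35, 6), (fin, Vic, 28, Orion, 4, 4)}
π_{title, tid} gives {(Alpha, 14), (Alpha, 21), (Alpha, 22), (Alpha, 35), (Alpha, 4), (Orion, 14), (Orion, 21), (Orion, 22), (Orion, 35), (Orion, 4)}.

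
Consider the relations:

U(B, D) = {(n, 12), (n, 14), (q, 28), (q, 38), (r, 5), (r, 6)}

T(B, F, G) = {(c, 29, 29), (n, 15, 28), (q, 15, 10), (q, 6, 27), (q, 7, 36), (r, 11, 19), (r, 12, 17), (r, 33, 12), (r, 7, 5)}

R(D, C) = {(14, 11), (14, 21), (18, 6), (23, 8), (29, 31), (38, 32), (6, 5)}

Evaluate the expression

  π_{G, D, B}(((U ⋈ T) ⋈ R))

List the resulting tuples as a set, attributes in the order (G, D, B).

{(10, 38, q), (12, 6, r), (17, 6, r), (19, 6, r), (27, 38, q), (28, 14, n), (36, 38, q), (5, 6, r)}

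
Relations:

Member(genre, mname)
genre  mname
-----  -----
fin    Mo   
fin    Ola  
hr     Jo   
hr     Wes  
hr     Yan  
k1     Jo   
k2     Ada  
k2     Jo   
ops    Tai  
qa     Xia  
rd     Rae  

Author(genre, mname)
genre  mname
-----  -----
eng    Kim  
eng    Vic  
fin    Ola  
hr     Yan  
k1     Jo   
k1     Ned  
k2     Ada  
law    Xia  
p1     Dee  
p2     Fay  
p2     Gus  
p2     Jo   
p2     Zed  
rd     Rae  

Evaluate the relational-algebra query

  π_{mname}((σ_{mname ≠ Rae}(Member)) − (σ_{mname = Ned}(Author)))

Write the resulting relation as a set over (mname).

Selection mname ≠ Rae: {(fin, Mo), (fin, Ola), (hr, Jo), (hr, Wes), (hr, Yan), (k1, Jo), (k2, Ada), (k2, Jo), (ops, Tai), (qa, Xia)}
Selection mname = Ned: {(k1, Ned)}
Taking the difference: {(fin, Mo), (fin, Ola), (hr, Jo), (hr, Wes), (hr, Yan), (k1, Jo), (k2, Ada), (k2, Jo), (ops, Tai), (qa, Xia)}
Projecting to mname (2 duplicate(s) eliminated): {Ada, Jo, Mo, Ola, Tai, Wes, Xia, Yan}

{Ada, Jo, Mo, Ola, Tai, Wes, Xia, Yan}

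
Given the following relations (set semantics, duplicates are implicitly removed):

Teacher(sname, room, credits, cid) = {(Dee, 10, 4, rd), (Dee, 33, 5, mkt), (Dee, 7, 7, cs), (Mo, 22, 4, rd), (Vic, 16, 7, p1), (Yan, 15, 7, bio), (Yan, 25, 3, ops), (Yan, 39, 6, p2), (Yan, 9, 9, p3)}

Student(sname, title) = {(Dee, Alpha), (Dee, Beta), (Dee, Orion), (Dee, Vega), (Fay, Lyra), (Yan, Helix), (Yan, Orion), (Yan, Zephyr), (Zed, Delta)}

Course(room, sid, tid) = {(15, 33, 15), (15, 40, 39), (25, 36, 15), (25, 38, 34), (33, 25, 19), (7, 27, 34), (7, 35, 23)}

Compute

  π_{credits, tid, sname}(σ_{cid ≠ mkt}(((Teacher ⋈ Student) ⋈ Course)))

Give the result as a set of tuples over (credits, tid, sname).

Teacher ⋈ Student (natural join on sname): {(Dee, 10, 4, rd, Alpha), (Dee, 10, 4, rd, Beta), (Dee, 10, 4, rd, Orion), (Dee, 10, 4, rd, Vega), (Dee, 33, 5, mkt, Alpha), (Dee, 33, 5, mkt, Beta), (Dee, 33, 5, mkt, Orion), (Dee, 33, 5, mkt, Vega), (Dee, 7, 7, cs, Alpha), (Dee, 7, 7, cs, Beta), (Dee, 7, 7, cs, Orion), (Dee, 7, 7, cs, Vega), (Yan, 15, 7, bio, Helix), (Yan, 15, 7, bio, Orion), (Yan, 15, 7, bio, Zephyr), (Yan, 25, 3, ops, Helix), (Yan, 25, 3, ops, Orion), (Yan, 25, 3, ops, Zephyr), (Yan, 39, 6, p2, Helix), (Yan, 39, 6, p2, Orion), (Yan, 39, 6, p2, Zephyr), (Yan, 9, 9, p3, Helix), (Yan, 9, 9, p3, Orion), (Yan, 9, 9, p3, Zephyr)}
(Teacher ⋈ Student) ⋈ Course (natural join on room): {(Dee, 33, 5, mkt, Alpha, 25, 19), (Dee, 33, 5, mkt, Beta, 25, 19), (Dee, 33, 5, mkt, Orion, 25, 19), (Dee, 33, 5, mkt, Vega, 25, 19), (Dee, 7, 7, cs, Alpha, 27, 34), (Dee, 7, 7, cs, Alpha, 35, 23), (Dee, 7, 7, cs, Beta, 27, 34), (Dee, 7, 7, cs, Beta, 35, 23), (Dee, 7, 7, cs, Orion, 27, 34), (Dee, 7, 7, cs, Orion, 35, 23), (Dee, 7, 7, cs, Vega, 27, 34), (Dee, 7, 7, cs, Vega, 35, 23), (Yan, 15, 7, bio, Helix, 33, 15), (Yan, 15, 7, bio, Helix, 40, 39), (Yan, 15, 7, bio, Orion, 33, 15), (Yan, 15, 7, bio, Orion, 40, 39), (Yan, 15, 7, bio, Zephyr, 33, 15), (Yan, 15, 7, bio, Zephyr, 40, 39), (Yan, 25, 3, ops, Helix, 36, 15), (Yan, 25, 3, ops, Helix, 38, 34), (Yan, 25, 3, ops, Orion, 36, 15), (Yan, 25, 3, ops, Orion, 38, 34), (Yan, 25, 3, ops, Zephyr, 36, 15), (Yan, 25, 3, ops, Zephyr, 38, 34)}
Filtering on cid ≠ mkt leaves {(Dee, 7, 7, cs, Alpha, 27, 34), (Dee, 7, 7, cs, Alpha, 35, 23), (Dee, 7, 7, cs, Beta, 27, 34), (Dee, 7, 7, cs, Beta, 35, 23), (Dee, 7, 7, cs, Orion, 27, 34), (Dee, 7, 7, cs, Orion, 35, 23), (Dee, 7, 7, cs, Vega, 27, 34), (Dee, 7, 7, cs, Vega, 35, 23), (Yan, 15, 7, bio, Helix, 33, 15), (Yan, 15, 7, bio, Helix, 40, 39), (Yan, 15, 7, bio, Orion, 33, 15), (Yan, 15, 7, bio, Orion, 40, 39), (Yan, 15, 7, bio, Zephyr, 33, 15), (Yan, 15, 7, bio, Zephyr, 40, 39), (Yan, 25, 3, ops, Helix, 36, 15), (Yan, 25, 3, ops, Helix, 38, 34), (Yan, 25, 3, ops, Orion, 36, 15), (Yan, 25, 3, ops, Orion, 38, 34), (Yan, 25, 3, ops, Zephyr, 36, 15), (Yan, 25, 3, ops, Zephyr, 38, 34)}.
Keep only column(s) credits, tid, sname (14 duplicate(s) eliminated): {(3, 15, Yan), (3, 34, Yan), (7, 15, Yan), (7, 23, Dee), (7, 34, Dee), (7, 39, Yan)}

{(3, 15, Yan), (3, 34, Yan), (7, 15, Yan), (7, 23, Dee), (7, 34, Dee), (7, 39, Yan)}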